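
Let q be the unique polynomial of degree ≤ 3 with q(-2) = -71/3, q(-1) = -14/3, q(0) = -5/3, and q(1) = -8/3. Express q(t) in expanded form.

q(t) = 2t^3 - 2t^2 - t - 5/3

Write q(t) = at^3 + bt^2 + ct + d. Substituting each data point gives a linear system:
  -8a + 4b - 2c + d = -71/3
  -a + b - c + d = -14/3
  d = -5/3
  a + b + c + d = -8/3
Solving the system yields a = 2, b = -2, c = -1, d = -5/3.
So q(t) = 2t³ - 2t² - t - 5/3.
Check: q(0) = -5/3. ✓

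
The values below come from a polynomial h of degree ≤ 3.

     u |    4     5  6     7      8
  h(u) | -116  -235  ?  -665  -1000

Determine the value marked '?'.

The 4 known points determine the degree-3 polynomial uniquely.
Write h(u) = au^3 + bu^2 + cu + d. Substituting each data point gives a linear system:
  64a + 16b + 4c + d = -116
  125a + 25b + 5c + d = -235
  343a + 49b + 7c + d = -665
  512a + 64b + 8c + d = -1000
Solving the system yields a = -2, b = 0, c = 3, d = 0.
So h(u) = -2u^3 + 3u.
Then h(6) = -414.

-414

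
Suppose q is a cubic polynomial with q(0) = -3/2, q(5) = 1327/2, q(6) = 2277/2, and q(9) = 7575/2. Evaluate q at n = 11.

13747/2

Write q(n) = an^3 + bn^2 + cn + d. Substituting each data point gives a linear system:
  d = -3/2
  125a + 25b + 5c + d = 1327/2
  216a + 36b + 6c + d = 2277/2
  729a + 81b + 9c + d = 7575/2
Solving the system yields a = 5, b = 2, c = -2, d = -3/2.
So q(n) = 5n^3 + 2n^2 - 2n - 3/2.
Then q(11) = 13747/2.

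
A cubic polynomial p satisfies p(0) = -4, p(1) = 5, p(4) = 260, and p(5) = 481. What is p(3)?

119

Using the Lagrange interpolation formula with nodes 0, 1, 4, 5:
  L_0(n) = (n - 1)(n - 4)(n - 5) / -20
  L_1(n) = n(n - 4)(n - 5) / 12
  L_2(n) = n(n - 1)(n - 5) / -12
  L_3(n) = n(n - 1)(n - 4) / 20
Then p(n) = -4·L_0(n) + 5·L_1(n) + 260·L_2(n) + 481·L_3(n).
Expanding and collecting terms gives p(n) = 3n³ + 4n² + 2n - 4.
Evaluating at n = 3: p(3) = 119.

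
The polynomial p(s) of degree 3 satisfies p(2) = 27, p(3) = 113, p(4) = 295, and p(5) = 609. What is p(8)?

2703

Write p(s) = as^3 + bs^2 + cs + d. Substituting each data point gives a linear system:
  8a + 4b + 2c + d = 27
  27a + 9b + 3c + d = 113
  64a + 16b + 4c + d = 295
  125a + 25b + 5c + d = 609
Solving the system yields a = 6, b = -6, c = 2, d = -1.
So p(s) = 6s³ - 6s² + 2s - 1.
Then p(8) = 2703.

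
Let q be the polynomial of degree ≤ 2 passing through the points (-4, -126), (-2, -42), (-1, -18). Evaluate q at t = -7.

Write q(t) = at^2 + bt + c. Substituting each data point gives a linear system:
  16a - 4b + c = -126
  4a - 2b + c = -42
  a - b + c = -18
Solving the system yields a = -6, b = 6, c = -6.
So q(t) = -6t^2 + 6t - 6.
Then q(-7) = -342.

-342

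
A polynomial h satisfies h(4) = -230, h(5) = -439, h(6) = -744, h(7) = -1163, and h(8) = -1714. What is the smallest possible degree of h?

Forward differences of the values at x = 4, 5, 6, 7, 8:
  h  : -230  -439  -744  -1163  -1714
  Δ  : -209  -305  -419  -551
  Δ^2: -96  -114  -132
  Δ^3: -18  -18
  Δ^4: 0
The third differences are constant (-18) and nonzero, while all higher differences vanish, so the minimal degree is 3.

3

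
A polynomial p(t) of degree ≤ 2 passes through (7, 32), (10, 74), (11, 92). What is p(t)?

p(t) = t^2 - 3t + 4

Using the Lagrange interpolation formula with nodes 7, 10, 11:
  L_0(t) = (t - 10)(t - 11) / 12
  L_1(t) = (t - 7)(t - 11) / -3
  L_2(t) = (t - 7)(t - 10) / 4
Then p(t) = 32·L_0(t) + 74·L_1(t) + 92·L_2(t).
Expanding and collecting terms gives p(t) = t² - 3t + 4.
Check: p(11) = 92. ✓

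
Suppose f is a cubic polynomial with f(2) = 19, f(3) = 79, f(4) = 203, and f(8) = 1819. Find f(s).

Write f(s) = as^3 + bs^2 + cs + d. Substituting each data point gives a linear system:
  8a + 4b + 2c + d = 19
  27a + 9b + 3c + d = 79
  64a + 16b + 4c + d = 203
  512a + 64b + 8c + d = 1819
Solving the system yields a = 4, b = -4, c = 4, d = -5.
So f(s) = 4s³ - 4s² + 4s - 5.
Check: f(8) = 1819. ✓

f(s) = 4s^3 - 4s^2 + 4s - 5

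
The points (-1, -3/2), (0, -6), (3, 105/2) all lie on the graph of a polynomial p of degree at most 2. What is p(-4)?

84

Write p(n) = an^2 + bn + c. Substituting each data point gives a linear system:
  a - b + c = -3/2
  c = -6
  9a + 3b + c = 105/2
Solving the system yields a = 6, b = 3/2, c = -6.
So p(n) = 6n² + (3/2)n - 6.
Then p(-4) = 84.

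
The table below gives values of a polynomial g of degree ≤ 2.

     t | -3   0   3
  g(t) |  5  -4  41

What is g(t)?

g(t) = 3t^2 + 6t - 4

Write g(t) = at^2 + bt + c. Substituting each data point gives a linear system:
  9a - 3b + c = 5
  c = -4
  9a + 3b + c = 41
Solving the system yields a = 3, b = 6, c = -4.
So g(t) = 3t^2 + 6t - 4.
Check: g(-3) = 5. ✓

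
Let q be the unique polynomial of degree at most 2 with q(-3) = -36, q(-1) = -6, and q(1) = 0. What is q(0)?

Forward differences of the values at s = -3, -1, 1:
  q  : -36  -6  0
  Δ  : 30  6
  Δ^2: -24
The second differences are constant, confirming degree 2.
Interpolating (Newton forward form) and evaluating at s = 0 gives q(0) = 0.

0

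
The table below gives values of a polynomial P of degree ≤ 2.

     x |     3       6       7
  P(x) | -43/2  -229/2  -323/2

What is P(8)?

Write P(x) = ax^2 + bx + c. Substituting each data point gives a linear system:
  9a + 3b + c = -43/2
  36a + 6b + c = -229/2
  49a + 7b + c = -323/2
Solving the system yields a = -4, b = 5, c = -1/2.
So P(x) = -4x^2 + 5x - 1/2.
Then P(8) = -433/2.

-433/2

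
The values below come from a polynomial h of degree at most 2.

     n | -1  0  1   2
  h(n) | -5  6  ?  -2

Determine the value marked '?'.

7

On equispaced nodes a degree-2 polynomial has vanishing third forward difference, so
  - h(-1) + 3·h(0) - 3·h(1) + h(2) = 0.
Substituting the known values and solving for h(1):
  -3·h(1) = -21
  h(1) = 7.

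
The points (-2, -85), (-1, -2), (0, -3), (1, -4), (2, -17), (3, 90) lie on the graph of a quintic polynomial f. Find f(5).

3352

Write f(s) = as^5 + bs^4 + cs^3 + ds^2 + es + k. Substituting each data point gives a linear system:
  -32a + 16b - 8c + 4d - 2e + k = -85
  -a + b - c + d - e + k = -2
  k = -3
  a + b + c + d + e + k = -4
  32a + 16b + 8c + 4d + 2e + k = -17
  243a + 81b + 27c + 9d + 3e + k = 90
Solving the system yields a = 2, b = -4, c = -4, d = 4, e = 1, k = -3.
So f(s) = 2s^5 - 4s^4 - 4s^3 + 4s^2 + s - 3.
Then f(5) = 3352.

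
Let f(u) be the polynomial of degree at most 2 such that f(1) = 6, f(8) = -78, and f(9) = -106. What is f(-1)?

-6

Using the Lagrange interpolation formula with nodes 1, 8, 9:
  L_0(u) = (u - 8)(u - 9) / 56
  L_1(u) = (u - 1)(u - 9) / -7
  L_2(u) = (u - 1)(u - 8) / 8
Then f(u) = 6·L_0(u) - 78·L_1(u) - 106·L_2(u).
Expanding and collecting terms gives f(u) = -2u^2 + 6u + 2.
Evaluating at u = -1: f(-1) = -6.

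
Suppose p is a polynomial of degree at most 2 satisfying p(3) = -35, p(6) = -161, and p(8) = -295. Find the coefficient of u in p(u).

3

Write p(u) = au^2 + bu + c. Substituting each data point gives a linear system:
  9a + 3b + c = -35
  36a + 6b + c = -161
  64a + 8b + c = -295
Solving the system yields a = -5, b = 3, c = 1.
So p(u) = -5u² + 3u + 1.
The coefficient of u is 3.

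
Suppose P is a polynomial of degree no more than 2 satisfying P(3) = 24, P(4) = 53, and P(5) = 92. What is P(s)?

Using the Lagrange interpolation formula with nodes 3, 4, 5:
  L_0(s) = (s - 4)(s - 5) / 2
  L_1(s) = (s - 3)(s - 5) / -1
  L_2(s) = (s - 3)(s - 4) / 2
Then P(s) = 24·L_0(s) + 53·L_1(s) + 92·L_2(s).
Expanding and collecting terms gives P(s) = 5s² - 6s - 3.
Check: P(3) = 24. ✓

P(s) = 5s^2 - 6s - 3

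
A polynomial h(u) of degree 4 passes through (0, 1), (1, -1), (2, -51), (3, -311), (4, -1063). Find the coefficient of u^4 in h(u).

Write h(u) = au^4 + bu^3 + cu^2 + du + e. Substituting each data point gives a linear system:
  e = 1
  a + b + c + d + e = -1
  16a + 8b + 4c + 2d + e = -51
  81a + 27b + 9c + 3d + e = -311
  256a + 64b + 16c + 4d + e = -1063
Solving the system yields a = -5, b = 3, c = 2, d = -2, e = 1.
So h(u) = -5u^4 + 3u^3 + 2u^2 - 2u + 1.
The leading coefficient is -5.

-5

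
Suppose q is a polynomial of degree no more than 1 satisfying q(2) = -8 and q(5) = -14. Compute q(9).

-22

Using the Lagrange interpolation formula with nodes 2, 5:
  L_0(u) = (u - 5) / -3
  L_1(u) = (u - 2) / 3
Then q(u) = -8·L_0(u) - 14·L_1(u).
Expanding and collecting terms gives q(u) = -2u - 4.
Evaluating at u = 9: q(9) = -22.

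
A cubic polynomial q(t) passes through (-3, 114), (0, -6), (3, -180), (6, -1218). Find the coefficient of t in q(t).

-4

Write q(t) = at^3 + bt^2 + ct + d. Substituting each data point gives a linear system:
  -27a + 9b - 3c + d = 114
  d = -6
  27a + 9b + 3c + d = -180
  216a + 36b + 6c + d = -1218
Solving the system yields a = -5, b = -3, c = -4, d = -6.
So q(t) = -5t^3 - 3t^2 - 4t - 6.
The coefficient of t is -4.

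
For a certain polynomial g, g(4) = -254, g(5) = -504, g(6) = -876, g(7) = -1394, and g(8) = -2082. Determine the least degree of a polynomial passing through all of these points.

Forward differences of the values at x = 4, 5, 6, 7, 8:
  g  : -254  -504  -876  -1394  -2082
  Δ  : -250  -372  -518  -688
  Δ^2: -122  -146  -170
  Δ^3: -24  -24
  Δ^4: 0
The third differences are constant (-24) and nonzero, while all higher differences vanish, so the minimal degree is 3.

3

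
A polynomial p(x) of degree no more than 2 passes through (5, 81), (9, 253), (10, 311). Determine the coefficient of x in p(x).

1

Write p(x) = ax^2 + bx + c. Substituting each data point gives a linear system:
  25a + 5b + c = 81
  81a + 9b + c = 253
  100a + 10b + c = 311
Solving the system yields a = 3, b = 1, c = 1.
So p(x) = 3x² + x + 1.
The coefficient of x is 1.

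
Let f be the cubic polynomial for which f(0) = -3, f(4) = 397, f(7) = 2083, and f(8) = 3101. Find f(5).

767

Write f(s) = as^3 + bs^2 + cs + d. Substituting each data point gives a linear system:
  d = -3
  64a + 16b + 4c + d = 397
  343a + 49b + 7c + d = 2083
  512a + 64b + 8c + d = 3101
Solving the system yields a = 6, b = 0, c = 4, d = -3.
So f(s) = 6s^3 + 4s - 3.
Then f(5) = 767.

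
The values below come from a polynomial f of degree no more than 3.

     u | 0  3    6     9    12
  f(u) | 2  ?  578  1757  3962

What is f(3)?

101

On equispaced nodes a degree-3 polynomial has vanishing fourth forward difference, so
  f(0) - 4·f(3) + 6·f(6) - 4·f(9) + f(12) = 0.
Substituting the known values and solving for f(3):
  -4·f(3) = -404
  f(3) = 101.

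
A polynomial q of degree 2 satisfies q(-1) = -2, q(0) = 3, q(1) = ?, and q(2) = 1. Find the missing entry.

The 3 known points determine the degree-2 polynomial uniquely.
Write q(n) = an^2 + bn + c. Substituting each data point gives a linear system:
  a - b + c = -2
  c = 3
  4a + 2b + c = 1
Solving the system yields a = -2, b = 3, c = 3.
So q(n) = -2n² + 3n + 3.
Then q(1) = 4.

4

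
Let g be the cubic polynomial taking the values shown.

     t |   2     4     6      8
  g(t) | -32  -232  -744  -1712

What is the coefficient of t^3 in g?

Write g(t) = at^3 + bt^2 + ct + d. Substituting each data point gives a linear system:
  8a + 4b + 2c + d = -32
  64a + 16b + 4c + d = -232
  216a + 36b + 6c + d = -744
  512a + 64b + 8c + d = -1712
Solving the system yields a = -3, b = -3, c = 2, d = 0.
So g(t) = -3t^3 - 3t^2 + 2t.
The leading coefficient is -3.

-3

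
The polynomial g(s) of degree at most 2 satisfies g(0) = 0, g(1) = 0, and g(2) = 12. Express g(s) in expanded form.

g(s) = 6s^2 - 6s

Using the Lagrange interpolation formula with nodes 0, 1, 2:
  L_0(s) = (s - 1)(s - 2) / 2
  L_1(s) = s(s - 2) / -1
  L_2(s) = s(s - 1) / 2
Then g(s) = 0·L_0(s) + 0·L_1(s) + 12·L_2(s).
Expanding and collecting terms gives g(s) = 6s^2 - 6s.
Check: g(1) = 0. ✓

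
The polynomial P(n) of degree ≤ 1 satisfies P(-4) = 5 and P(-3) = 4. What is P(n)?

P(n) = -n + 1

Write P(n) = an + b. Substituting each data point gives a linear system:
  -4a + b = 5
  -3a + b = 4
Solving the system yields a = -1, b = 1.
So P(n) = -n + 1.
Check: P(-3) = 4. ✓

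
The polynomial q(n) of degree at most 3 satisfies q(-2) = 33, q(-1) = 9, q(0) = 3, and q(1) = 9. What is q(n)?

q(n) = -n^3 + 6n^2 + n + 3

Using the Lagrange interpolation formula with nodes -2, -1, 0, 1:
  L_0(n) = (n + 1)n(n - 1) / -6
  L_1(n) = (n + 2)n(n - 1) / 2
  L_2(n) = (n + 2)(n + 1)(n - 1) / -2
  L_3(n) = (n + 2)(n + 1)n / 6
Then q(n) = 33·L_0(n) + 9·L_1(n) + 3·L_2(n) + 9·L_3(n).
Expanding and collecting terms gives q(n) = -n^3 + 6n^2 + n + 3.
Check: q(-2) = 33. ✓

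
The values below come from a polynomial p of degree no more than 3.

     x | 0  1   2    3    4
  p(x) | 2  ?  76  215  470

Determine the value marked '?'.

On equispaced nodes a degree-3 polynomial has vanishing fourth forward difference, so
  p(0) - 4·p(1) + 6·p(2) - 4·p(3) + p(4) = 0.
Substituting the known values and solving for p(1):
  -4·p(1) = -68
  p(1) = 17.

17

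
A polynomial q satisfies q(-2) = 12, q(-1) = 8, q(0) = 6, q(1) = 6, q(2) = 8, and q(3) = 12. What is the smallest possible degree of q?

2

Forward differences of the values at x = -2, -1, 0, 1, 2, 3:
  q  : 12  8  6  6  8  12
  Δ  : -4  -2  0  2  4
  Δ^2: 2  2  2  2
  Δ^3: 0  0  0
  Δ^4: 0  0
  Δ^5: 0
The second differences are constant (2) and nonzero, while all higher differences vanish, so the minimal degree is 2.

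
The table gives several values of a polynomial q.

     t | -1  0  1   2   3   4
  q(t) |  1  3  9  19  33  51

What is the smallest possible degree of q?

2

Forward differences of the values at t = -1, 0, 1, 2, 3, 4:
  q  : 1  3  9  19  33  51
  Δ  : 2  6  10  14  18
  Δ^2: 4  4  4  4
  Δ^3: 0  0  0
  Δ^4: 0  0
  Δ^5: 0
The second differences are constant (4) and nonzero, while all higher differences vanish, so the minimal degree is 2.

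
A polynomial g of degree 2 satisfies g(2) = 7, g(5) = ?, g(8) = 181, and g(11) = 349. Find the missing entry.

On equispaced nodes a degree-2 polynomial has vanishing third forward difference, so
  - g(2) + 3·g(5) - 3·g(8) + g(11) = 0.
Substituting the known values and solving for g(5):
  3·g(5) = 201
  g(5) = 67.

67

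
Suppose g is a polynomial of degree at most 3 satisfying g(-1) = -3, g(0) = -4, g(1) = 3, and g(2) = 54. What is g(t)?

Write g(t) = at^3 + bt^2 + ct + d. Substituting each data point gives a linear system:
  -a + b - c + d = -3
  d = -4
  a + b + c + d = 3
  8a + 4b + 2c + d = 54
Solving the system yields a = 6, b = 4, c = -3, d = -4.
So g(t) = 6t^3 + 4t^2 - 3t - 4.
Check: g(-1) = -3. ✓

g(t) = 6t^3 + 4t^2 - 3t - 4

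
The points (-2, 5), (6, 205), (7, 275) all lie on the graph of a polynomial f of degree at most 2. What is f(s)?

Using the Lagrange interpolation formula with nodes -2, 6, 7:
  L_0(s) = (s - 6)(s - 7) / 72
  L_1(s) = (s + 2)(s - 7) / -8
  L_2(s) = (s + 2)(s - 6) / 9
Then f(s) = 5·L_0(s) + 205·L_1(s) + 275·L_2(s).
Expanding and collecting terms gives f(s) = 5s² + 5s - 5.
Check: f(6) = 205. ✓

f(s) = 5s^2 + 5s - 5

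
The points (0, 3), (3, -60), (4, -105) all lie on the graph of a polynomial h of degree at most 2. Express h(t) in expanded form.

h(t) = -6t^2 - 3t + 3

Using the Lagrange interpolation formula with nodes 0, 3, 4:
  L_0(t) = (t - 3)(t - 4) / 12
  L_1(t) = t(t - 4) / -3
  L_2(t) = t(t - 3) / 4
Then h(t) = 3·L_0(t) - 60·L_1(t) - 105·L_2(t).
Expanding and collecting terms gives h(t) = -6t^2 - 3t + 3.
Check: h(0) = 3. ✓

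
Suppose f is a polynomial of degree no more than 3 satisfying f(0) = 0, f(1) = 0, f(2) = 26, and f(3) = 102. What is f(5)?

500

Write f(u) = au^3 + bu^2 + cu + d. Substituting each data point gives a linear system:
  d = 0
  a + b + c + d = 0
  8a + 4b + 2c + d = 26
  27a + 9b + 3c + d = 102
Solving the system yields a = 4, b = 1, c = -5, d = 0.
So f(u) = 4u^3 + u^2 - 5u.
Then f(5) = 500.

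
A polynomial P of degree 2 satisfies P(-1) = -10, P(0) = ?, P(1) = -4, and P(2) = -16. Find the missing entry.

The 3 known points determine the degree-2 polynomial uniquely.
Write P(x) = ax^2 + bx + c. Substituting each data point gives a linear system:
  a - b + c = -10
  a + b + c = -4
  4a + 2b + c = -16
Solving the system yields a = -5, b = 3, c = -2.
So P(x) = -5x^2 + 3x - 2.
Then P(0) = -2.

-2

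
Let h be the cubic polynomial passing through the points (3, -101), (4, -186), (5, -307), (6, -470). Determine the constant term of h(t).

Write h(t) = at^3 + bt^2 + ct + d. Substituting each data point gives a linear system:
  27a + 9b + 3c + d = -101
  64a + 16b + 4c + d = -186
  125a + 25b + 5c + d = -307
  216a + 36b + 6c + d = -470
Solving the system yields a = -1, b = -6, c = -6, d = -2.
So h(t) = -t³ - 6t² - 6t - 2.
The constant term is -2.

-2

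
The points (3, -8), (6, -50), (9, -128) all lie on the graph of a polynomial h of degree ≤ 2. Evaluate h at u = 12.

Write h(u) = au^2 + bu + c. Substituting each data point gives a linear system:
  9a + 3b + c = -8
  36a + 6b + c = -50
  81a + 9b + c = -128
Solving the system yields a = -2, b = 4, c = -2.
So h(u) = -2u² + 4u - 2.
Then h(12) = -242.

-242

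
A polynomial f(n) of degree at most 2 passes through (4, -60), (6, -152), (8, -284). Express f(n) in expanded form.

Using the Lagrange interpolation formula with nodes 4, 6, 8:
  L_0(n) = (n - 6)(n - 8) / 8
  L_1(n) = (n - 4)(n - 8) / -4
  L_2(n) = (n - 4)(n - 6) / 8
Then f(n) = -60·L_0(n) - 152·L_1(n) - 284·L_2(n).
Expanding and collecting terms gives f(n) = -5n² + 4n + 4.
Check: f(6) = -152. ✓

f(n) = -5n^2 + 4n + 4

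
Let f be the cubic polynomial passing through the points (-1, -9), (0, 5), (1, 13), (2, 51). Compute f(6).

Using the Lagrange interpolation formula with nodes -1, 0, 1, 2:
  L_0(x) = x(x - 1)(x - 2) / -6
  L_1(x) = (x + 1)(x - 1)(x - 2) / 2
  L_2(x) = (x + 1)x(x - 2) / -2
  L_3(x) = (x + 1)x(x - 1) / 6
Then f(x) = -9·L_0(x) + 5·L_1(x) + 13·L_2(x) + 51·L_3(x).
Expanding and collecting terms gives f(x) = 6x³ - 3x² + 5x + 5.
Evaluating at x = 6: f(6) = 1223.

1223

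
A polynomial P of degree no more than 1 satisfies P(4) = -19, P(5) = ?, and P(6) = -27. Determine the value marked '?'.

-23

On equispaced nodes a degree-1 polynomial has vanishing second forward difference, so
  P(4) - 2·P(5) + P(6) = 0.
Substituting the known values and solving for P(5):
  -2·P(5) = 46
  P(5) = -23.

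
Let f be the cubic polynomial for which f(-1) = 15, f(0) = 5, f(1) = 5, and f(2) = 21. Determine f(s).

Write f(s) = as^3 + bs^2 + cs + d. Substituting each data point gives a linear system:
  -a + b - c + d = 15
  d = 5
  a + b + c + d = 5
  8a + 4b + 2c + d = 21
Solving the system yields a = 1, b = 5, c = -6, d = 5.
So f(s) = s^3 + 5s^2 - 6s + 5.
Check: f(2) = 21. ✓

f(s) = s^3 + 5s^2 - 6s + 5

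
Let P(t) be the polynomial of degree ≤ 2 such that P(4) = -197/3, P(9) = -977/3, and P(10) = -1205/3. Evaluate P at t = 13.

-2033/3

Write P(t) = at^2 + bt + c. Substituting each data point gives a linear system:
  16a + 4b + c = -197/3
  81a + 9b + c = -977/3
  100a + 10b + c = -1205/3
Solving the system yields a = -4, b = 0, c = -5/3.
So P(t) = -4t^2 - 5/3.
Then P(13) = -2033/3.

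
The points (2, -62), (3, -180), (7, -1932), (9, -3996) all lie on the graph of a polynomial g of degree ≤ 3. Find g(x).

Write g(x) = ax^3 + bx^2 + cx + d. Substituting each data point gives a linear system:
  8a + 4b + 2c + d = -62
  27a + 9b + 3c + d = -180
  343a + 49b + 7c + d = -1932
  729a + 81b + 9c + d = -3996
Solving the system yields a = -5, b = -4, c = -3, d = 0.
So g(x) = -5x³ - 4x² - 3x.
Check: g(9) = -3996. ✓

g(x) = -5x^3 - 4x^2 - 3x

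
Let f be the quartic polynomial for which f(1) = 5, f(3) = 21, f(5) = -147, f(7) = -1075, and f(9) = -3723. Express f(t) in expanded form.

Write f(t) = at^4 + bt^3 + ct^2 + dt + e. Substituting each data point gives a linear system:
  a + b + c + d + e = 5
  81a + 27b + 9c + 3d + e = 21
  625a + 125b + 25c + 5d + e = -147
  2401a + 343b + 49c + 7d + e = -1075
  6561a + 729b + 81c + 9d + e = -3723
Solving the system yields a = -1, b = 4, c = -1, d = 0, e = 3.
So f(t) = -t^4 + 4t^3 - t^2 + 3.
Check: f(7) = -1075. ✓

f(t) = -t^4 + 4t^3 - t^2 + 3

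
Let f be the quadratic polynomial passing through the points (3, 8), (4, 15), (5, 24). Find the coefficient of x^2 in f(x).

1

Write f(x) = ax^2 + bx + c. Substituting each data point gives a linear system:
  9a + 3b + c = 8
  16a + 4b + c = 15
  25a + 5b + c = 24
Solving the system yields a = 1, b = 0, c = -1.
So f(x) = x^2 - 1.
The leading coefficient is 1.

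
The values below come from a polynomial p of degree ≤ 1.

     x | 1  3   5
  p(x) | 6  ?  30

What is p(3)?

18

The 2 known points determine the degree-1 polynomial uniquely.
Write p(x) = ax + b. Substituting each data point gives a linear system:
  a + b = 6
  5a + b = 30
Solving the system yields a = 6, b = 0.
So p(x) = 6x.
Then p(3) = 18.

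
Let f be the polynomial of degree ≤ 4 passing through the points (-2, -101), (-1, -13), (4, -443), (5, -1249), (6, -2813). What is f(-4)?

Using the Lagrange interpolation formula with nodes -2, -1, 4, 5, 6:
  L_0(n) = (n + 1)(n - 4)(n - 5)(n - 6) / 336
  L_1(n) = (n + 2)(n - 4)(n - 5)(n - 6) / -210
  L_2(n) = (n + 2)(n + 1)(n - 5)(n - 6) / 60
  L_3(n) = (n + 2)(n + 1)(n - 4)(n - 6) / -42
  L_4(n) = (n + 2)(n + 1)(n - 4)(n - 5) / 112
Then f(n) = -101·L_0(n) - 13·L_1(n) - 443·L_2(n) - 1249·L_3(n) - 2813·L_4(n).
Expanding and collecting terms gives f(n) = -3n^4 + 5n^3 - n^2 + 5n + 1.
Evaluating at n = -4: f(-4) = -1123.

-1123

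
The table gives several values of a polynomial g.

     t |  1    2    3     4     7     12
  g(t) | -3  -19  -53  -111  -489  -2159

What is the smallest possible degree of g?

3

Divided differences on the nodes 1, 2, 3, 4, 7, 12:
  order 0: -3  -19  -53  -111  -489  -2159
  order 1: -16  -34  -58  -126  -334
  order 2: -9  -12  -17  -26
  order 3: -1  -1  -1
  order 4: 0  0
  order 5: 0
The order-3 divided differences are all -1 (nonzero) and every higher order vanishes, so the data lies on a polynomial of degree exactly 3.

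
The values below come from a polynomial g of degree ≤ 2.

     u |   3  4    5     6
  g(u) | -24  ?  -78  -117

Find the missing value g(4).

-47

On equispaced nodes a degree-2 polynomial has vanishing third forward difference, so
  - g(3) + 3·g(4) - 3·g(5) + g(6) = 0.
Substituting the known values and solving for g(4):
  3·g(4) = -141
  g(4) = -47.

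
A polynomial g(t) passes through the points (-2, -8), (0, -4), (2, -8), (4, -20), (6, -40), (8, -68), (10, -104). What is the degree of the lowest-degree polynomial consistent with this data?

Forward differences of the values at t = -2, 0, 2, 4, 6, 8, 10:
  g  : -8  -4  -8  -20  -40  -68  -104
  Δ  : 4  -4  -12  -20  -28  -36
  Δ^2: -8  -8  -8  -8  -8
  Δ^3: 0  0  0  0
  Δ^4: 0  0  0
  Δ^5: 0  0
  Δ^6: 0
The second differences are constant (-8) and nonzero, while all higher differences vanish, so the minimal degree is 2.

2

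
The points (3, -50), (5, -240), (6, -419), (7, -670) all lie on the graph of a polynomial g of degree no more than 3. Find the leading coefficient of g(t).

Write g(t) = at^3 + bt^2 + ct + d. Substituting each data point gives a linear system:
  27a + 9b + 3c + d = -50
  125a + 25b + 5c + d = -240
  216a + 36b + 6c + d = -419
  343a + 49b + 7c + d = -670
Solving the system yields a = -2, b = 0, c = 3, d = -5.
So g(t) = -2t^3 + 3t - 5.
The leading coefficient is -2.

-2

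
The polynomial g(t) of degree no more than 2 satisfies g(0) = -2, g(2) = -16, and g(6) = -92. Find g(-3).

-11

Using the Lagrange interpolation formula with nodes 0, 2, 6:
  L_0(t) = (t - 2)(t - 6) / 12
  L_1(t) = t(t - 6) / -8
  L_2(t) = t(t - 2) / 24
Then g(t) = -2·L_0(t) - 16·L_1(t) - 92·L_2(t).
Expanding and collecting terms gives g(t) = -2t² - 3t - 2.
Evaluating at t = -3: g(-3) = -11.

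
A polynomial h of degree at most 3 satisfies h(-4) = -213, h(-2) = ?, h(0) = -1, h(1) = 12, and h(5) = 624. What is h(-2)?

The 4 known points determine the degree-3 polynomial uniquely.
Write h(n) = an^3 + bn^2 + cn + d. Substituting each data point gives a linear system:
  -64a + 16b - 4c + d = -213
  d = -1
  a + b + c + d = 12
  125a + 25b + 5c + d = 624
Solving the system yields a = 4, b = 4, c = 5, d = -1.
So h(n) = 4n^3 + 4n^2 + 5n - 1.
Then h(-2) = -27.

-27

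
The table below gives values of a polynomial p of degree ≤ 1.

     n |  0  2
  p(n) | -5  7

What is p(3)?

13

Using the Lagrange interpolation formula with nodes 0, 2:
  L_0(n) = (n - 2) / -2
  L_1(n) = n / 2
Then p(n) = -5·L_0(n) + 7·L_1(n).
Expanding and collecting terms gives p(n) = 6n - 5.
Evaluating at n = 3: p(3) = 13.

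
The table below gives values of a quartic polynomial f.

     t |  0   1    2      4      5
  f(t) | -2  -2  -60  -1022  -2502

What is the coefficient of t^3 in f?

0

Write f(t) = at^4 + bt^3 + ct^2 + dt + e. Substituting each data point gives a linear system:
  e = -2
  a + b + c + d + e = -2
  16a + 8b + 4c + 2d + e = -60
  256a + 64b + 16c + 4d + e = -1022
  625a + 125b + 25c + 5d + e = -2502
Solving the system yields a = -4, b = 0, c = -1, d = 5, e = -2.
So f(t) = -4t^4 - t^2 + 5t - 2.
The coefficient of t^3 is 0.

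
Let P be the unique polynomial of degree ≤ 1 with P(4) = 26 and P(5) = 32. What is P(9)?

Using the Lagrange interpolation formula with nodes 4, 5:
  L_0(s) = (s - 5) / -1
  L_1(s) = (s - 4) / 1
Then P(s) = 26·L_0(s) + 32·L_1(s).
Expanding and collecting terms gives P(s) = 6s + 2.
Evaluating at s = 9: P(9) = 56.

56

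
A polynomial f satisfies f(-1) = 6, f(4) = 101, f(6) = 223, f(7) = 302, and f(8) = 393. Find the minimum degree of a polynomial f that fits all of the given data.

Divided differences on the nodes -1, 4, 6, 7, 8:
  order 0: 6  101  223  302  393
  order 1: 19  61  79  91
  order 2: 6  6  6
  order 3: 0  0
  order 4: 0
The order-2 divided differences are all 6 (nonzero) and every higher order vanishes, so the data lies on a polynomial of degree exactly 2.

2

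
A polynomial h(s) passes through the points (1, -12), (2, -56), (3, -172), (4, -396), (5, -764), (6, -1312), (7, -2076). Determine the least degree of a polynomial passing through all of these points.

Forward differences of the values at s = 1, 2, 3, 4, 5, 6, 7:
  h  : -12  -56  -172  -396  -764  -1312  -2076
  Δ  : -44  -116  -224  -368  -548  -764
  Δ^2: -72  -108  -144  -180  -216
  Δ^3: -36  -36  -36  -36
  Δ^4: 0  0  0
  Δ^5: 0  0
  Δ^6: 0
The third differences are constant (-36) and nonzero, while all higher differences vanish, so the minimal degree is 3.

3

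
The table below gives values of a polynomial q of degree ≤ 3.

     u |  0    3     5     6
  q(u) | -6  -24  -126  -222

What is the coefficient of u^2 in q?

-1

Write q(u) = au^3 + bu^2 + cu + d. Substituting each data point gives a linear system:
  d = -6
  27a + 9b + 3c + d = -24
  125a + 25b + 5c + d = -126
  216a + 36b + 6c + d = -222
Solving the system yields a = -1, b = -1, c = 6, d = -6.
So q(u) = -u³ - u² + 6u - 6.
The coefficient of u^2 is -1.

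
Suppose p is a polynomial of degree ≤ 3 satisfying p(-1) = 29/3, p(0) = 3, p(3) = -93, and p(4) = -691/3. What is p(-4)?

Write p(x) = ax^3 + bx^2 + cx + d. Substituting each data point gives a linear system:
  -a + b - c + d = 29/3
  d = 3
  27a + 9b + 3c + d = -93
  64a + 16b + 4c + d = -691/3
Solving the system yields a = -4, b = 5/3, c = -1, d = 3.
So p(x) = -4x^3 + (5/3)x^2 - x + 3.
Then p(-4) = 869/3.

869/3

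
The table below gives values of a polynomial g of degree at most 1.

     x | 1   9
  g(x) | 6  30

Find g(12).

39

Write g(x) = ax + b. Substituting each data point gives a linear system:
  a + b = 6
  9a + b = 30
Solving the system yields a = 3, b = 3.
So g(x) = 3x + 3.
Then g(12) = 39.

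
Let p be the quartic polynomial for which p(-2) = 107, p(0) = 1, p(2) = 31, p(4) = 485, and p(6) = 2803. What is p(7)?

5426

Forward differences of the values at s = -2, 0, 2, 4, 6:
  p  : 107  1  31  485  2803
  Δ  : -106  30  454  2318
  Δ^2: 136  424  1864
  Δ^3: 288  1440
  Δ^4: 1152
The fourth differences are constant, confirming degree 4.
Interpolating (Newton forward form) and evaluating at s = 7 gives p(7) = 5426.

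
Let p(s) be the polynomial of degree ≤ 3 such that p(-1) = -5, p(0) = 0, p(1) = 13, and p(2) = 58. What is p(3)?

159

Write p(s) = as^3 + bs^2 + cs + d. Substituting each data point gives a linear system:
  -a + b - c + d = -5
  d = 0
  a + b + c + d = 13
  8a + 4b + 2c + d = 58
Solving the system yields a = 4, b = 4, c = 5, d = 0.
So p(s) = 4s³ + 4s² + 5s.
Then p(3) = 159.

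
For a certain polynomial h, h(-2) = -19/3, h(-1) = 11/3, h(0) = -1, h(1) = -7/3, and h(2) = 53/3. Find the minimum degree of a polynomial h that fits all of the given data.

Forward differences of the values at x = -2, -1, 0, 1, 2:
  h  : -19/3  11/3  -1  -7/3  53/3
  Δ  : 10  -14/3  -4/3  20
  Δ^2: -44/3  10/3  64/3
  Δ^3: 18  18
  Δ^4: 0
The third differences are constant (18) and nonzero, while all higher differences vanish, so the minimal degree is 3.

3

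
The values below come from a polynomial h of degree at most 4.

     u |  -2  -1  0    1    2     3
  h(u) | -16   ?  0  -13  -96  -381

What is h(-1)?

The 5 known points determine the degree-4 polynomial uniquely.
Write h(u) = au^4 + bu^3 + cu^2 + du + e. Substituting each data point gives a linear system:
  16a - 8b + 4c - 2d + e = -16
  e = 0
  a + b + c + d + e = -13
  16a + 8b + 4c + 2d + e = -96
  81a + 27b + 9c + 3d + e = -381
Solving the system yields a = -3, b = -4, c = -2, d = -4, e = 0.
So h(u) = -3u^4 - 4u^3 - 2u^2 - 4u.
Then h(-1) = 3.

3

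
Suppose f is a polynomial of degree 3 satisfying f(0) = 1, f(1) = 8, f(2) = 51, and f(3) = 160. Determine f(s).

Using the Lagrange interpolation formula with nodes 0, 1, 2, 3:
  L_0(s) = (s - 1)(s - 2)(s - 3) / -6
  L_1(s) = s(s - 2)(s - 3) / 2
  L_2(s) = s(s - 1)(s - 3) / -2
  L_3(s) = s(s - 1)(s - 2) / 6
Then f(s) = 1·L_0(s) + 8·L_1(s) + 51·L_2(s) + 160·L_3(s).
Expanding and collecting terms gives f(s) = 5s^3 + 3s^2 - s + 1.
Check: f(0) = 1. ✓

f(s) = 5s^3 + 3s^2 - s + 1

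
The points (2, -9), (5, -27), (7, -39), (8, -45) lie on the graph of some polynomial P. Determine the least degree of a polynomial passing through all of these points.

1

Divided differences on the nodes 2, 5, 7, 8:
  order 0: -9  -27  -39  -45
  order 1: -6  -6  -6
  order 2: 0  0
  order 3: 0
The order-1 divided differences are all -6 (nonzero) and every higher order vanishes, so the data lies on a polynomial of degree exactly 1.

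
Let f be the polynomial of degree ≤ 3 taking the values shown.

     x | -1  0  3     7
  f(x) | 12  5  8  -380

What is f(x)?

Using the Lagrange interpolation formula with nodes -1, 0, 3, 7:
  L_0(x) = x(x - 3)(x - 7) / -32
  L_1(x) = (x + 1)(x - 3)(x - 7) / 21
  L_2(x) = (x + 1)x(x - 7) / -48
  L_3(x) = (x + 1)x(x - 3) / 224
Then f(x) = 12·L_0(x) + 5·L_1(x) + 8·L_2(x) - 380·L_3(x).
Expanding and collecting terms gives f(x) = -2x³ + 6x² + x + 5.
Check: f(3) = 8. ✓

f(x) = -2x^3 + 6x^2 + x + 5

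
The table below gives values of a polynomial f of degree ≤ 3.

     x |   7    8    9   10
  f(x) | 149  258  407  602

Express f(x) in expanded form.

Write f(x) = ax^3 + bx^2 + cx + d. Substituting each data point gives a linear system:
  343a + 49b + 7c + d = 149
  512a + 64b + 8c + d = 258
  729a + 81b + 9c + d = 407
  1000a + 100b + 10c + d = 602
Solving the system yields a = 1, b = -4, c = 0, d = 2.
So f(x) = x^3 - 4x^2 + 2.
Check: f(9) = 407. ✓

f(x) = x^3 - 4x^2 + 2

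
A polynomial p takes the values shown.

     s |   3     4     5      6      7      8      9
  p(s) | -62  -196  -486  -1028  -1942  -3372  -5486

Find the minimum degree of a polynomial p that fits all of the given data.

Forward differences of the values at s = 3, 4, 5, 6, 7, 8, 9:
  p  : -62  -196  -486  -1028  -1942  -3372  -5486
  Δ  : -134  -290  -542  -914  -1430  -2114
  Δ^2: -156  -252  -372  -516  -684
  Δ^3: -96  -120  -144  -168
  Δ^4: -24  -24  -24
  Δ^5: 0  0
  Δ^6: 0
The fourth differences are constant (-24) and nonzero, while all higher differences vanish, so the minimal degree is 4.

4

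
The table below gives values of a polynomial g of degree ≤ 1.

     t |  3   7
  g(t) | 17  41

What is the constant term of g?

Write g(t) = at + b. Substituting each data point gives a linear system:
  3a + b = 17
  7a + b = 41
Solving the system yields a = 6, b = -1.
So g(t) = 6t - 1.
The constant term is -1.

-1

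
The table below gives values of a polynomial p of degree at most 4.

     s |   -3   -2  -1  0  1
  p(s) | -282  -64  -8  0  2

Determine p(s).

Using the Lagrange interpolation formula with nodes -3, -2, -1, 0, 1:
  L_0(s) = (s + 2)(s + 1)s(s - 1) / 24
  L_1(s) = (s + 3)(s + 1)s(s - 1) / -6
  L_2(s) = (s + 3)(s + 2)s(s - 1) / 4
  L_3(s) = (s + 3)(s + 2)(s + 1)(s - 1) / -6
  L_4(s) = (s + 3)(s + 2)(s + 1)s / 24
Then p(s) = -282·L_0(s) - 64·L_1(s) - 8·L_2(s) + 0·L_3(s) + 2·L_4(s).
Expanding and collecting terms gives p(s) = -3s^4 + s^3 + 4s.
Check: p(1) = 2. ✓

p(s) = -3s^4 + s^3 + 4s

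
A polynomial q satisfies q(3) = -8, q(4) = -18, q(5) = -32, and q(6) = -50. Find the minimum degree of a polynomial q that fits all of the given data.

2

Forward differences of the values at n = 3, 4, 5, 6:
  q  : -8  -18  -32  -50
  Δ  : -10  -14  -18
  Δ^2: -4  -4
  Δ^3: 0
The second differences are constant (-4) and nonzero, while all higher differences vanish, so the minimal degree is 2.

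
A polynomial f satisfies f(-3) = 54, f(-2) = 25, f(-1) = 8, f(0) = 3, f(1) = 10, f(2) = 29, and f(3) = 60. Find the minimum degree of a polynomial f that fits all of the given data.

2

Forward differences of the values at n = -3, -2, -1, 0, 1, 2, 3:
  f  : 54  25  8  3  10  29  60
  Δ  : -29  -17  -5  7  19  31
  Δ^2: 12  12  12  12  12
  Δ^3: 0  0  0  0
  Δ^4: 0  0  0
  Δ^5: 0  0
  Δ^6: 0
The second differences are constant (12) and nonzero, while all higher differences vanish, so the minimal degree is 2.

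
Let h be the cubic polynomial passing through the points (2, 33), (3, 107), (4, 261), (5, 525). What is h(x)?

h(x) = 5x^3 - 5x^2 + 4x + 5

Write h(x) = ax^3 + bx^2 + cx + d. Substituting each data point gives a linear system:
  8a + 4b + 2c + d = 33
  27a + 9b + 3c + d = 107
  64a + 16b + 4c + d = 261
  125a + 25b + 5c + d = 525
Solving the system yields a = 5, b = -5, c = 4, d = 5.
So h(x) = 5x^3 - 5x^2 + 4x + 5.
Check: h(3) = 107. ✓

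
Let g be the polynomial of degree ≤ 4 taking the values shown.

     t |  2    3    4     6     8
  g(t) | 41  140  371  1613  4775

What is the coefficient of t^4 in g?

Write g(t) = at^4 + bt^3 + ct^2 + dt + e. Substituting each data point gives a linear system:
  16a + 8b + 4c + 2d + e = 41
  81a + 27b + 9c + 3d + e = 140
  256a + 64b + 16c + 4d + e = 371
  1296a + 216b + 36c + 6d + e = 1613
  4096a + 512b + 64c + 8d + e = 4775
Solving the system yields a = 1, b = 1, c = 2, d = 5, e = -1.
So g(t) = t⁴ + t³ + 2t² + 5t - 1.
The leading coefficient is 1.

1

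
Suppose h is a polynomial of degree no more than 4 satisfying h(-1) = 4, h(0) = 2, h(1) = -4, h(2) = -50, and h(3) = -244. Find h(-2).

Write h(x) = ax^4 + bx^3 + cx^2 + dx + e. Substituting each data point gives a linear system:
  a - b + c - d + e = 4
  e = 2
  a + b + c + d + e = -4
  16a + 8b + 4c + 2d + e = -50
  81a + 27b + 9c + 3d + e = -244
Solving the system yields a = -3, b = 0, c = 1, d = -4, e = 2.
So h(x) = -3x^4 + x^2 - 4x + 2.
Then h(-2) = -34.

-34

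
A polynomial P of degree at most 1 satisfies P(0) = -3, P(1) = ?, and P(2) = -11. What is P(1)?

On equispaced nodes a degree-1 polynomial has vanishing second forward difference, so
  P(0) - 2·P(1) + P(2) = 0.
Substituting the known values and solving for P(1):
  -2·P(1) = 14
  P(1) = -7.

-7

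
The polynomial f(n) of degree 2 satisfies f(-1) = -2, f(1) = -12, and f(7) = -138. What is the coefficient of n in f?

-5

Write f(n) = an^2 + bn + c. Substituting each data point gives a linear system:
  a - b + c = -2
  a + b + c = -12
  49a + 7b + c = -138
Solving the system yields a = -2, b = -5, c = -5.
So f(n) = -2n² - 5n - 5.
The coefficient of n is -5.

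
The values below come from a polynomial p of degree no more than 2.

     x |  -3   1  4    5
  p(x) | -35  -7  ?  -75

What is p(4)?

-49

The 3 known points determine the degree-2 polynomial uniquely.
Write p(x) = ax^2 + bx + c. Substituting each data point gives a linear system:
  9a - 3b + c = -35
  a + b + c = -7
  25a + 5b + c = -75
Solving the system yields a = -3, b = 1, c = -5.
So p(x) = -3x² + x - 5.
Then p(4) = -49.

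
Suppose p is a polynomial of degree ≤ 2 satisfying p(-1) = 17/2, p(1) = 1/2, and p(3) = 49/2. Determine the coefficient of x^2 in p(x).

Write p(x) = ax^2 + bx + c. Substituting each data point gives a linear system:
  a - b + c = 17/2
  a + b + c = 1/2
  9a + 3b + c = 49/2
Solving the system yields a = 4, b = -4, c = 1/2.
So p(x) = 4x^2 - 4x + 1/2.
The leading coefficient is 4.

4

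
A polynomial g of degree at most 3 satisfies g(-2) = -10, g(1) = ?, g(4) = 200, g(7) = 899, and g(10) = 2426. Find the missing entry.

5

On equispaced nodes a degree-3 polynomial has vanishing fourth forward difference, so
  g(-2) - 4·g(1) + 6·g(4) - 4·g(7) + g(10) = 0.
Substituting the known values and solving for g(1):
  -4·g(1) = -20
  g(1) = 5.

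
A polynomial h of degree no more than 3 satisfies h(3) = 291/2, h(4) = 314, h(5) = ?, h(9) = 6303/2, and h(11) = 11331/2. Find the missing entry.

1167/2

The 4 known points determine the degree-3 polynomial uniquely.
Write h(x) = ax^3 + bx^2 + cx + d. Substituting each data point gives a linear system:
  27a + 9b + 3c + d = 291/2
  64a + 16b + 4c + d = 314
  729a + 81b + 9c + d = 6303/2
  1331a + 121b + 11c + d = 11331/2
Solving the system yields a = 4, b = 5/2, c = 3, d = 6.
So h(x) = 4x^3 + (5/2)x^2 + 3x + 6.
Then h(5) = 1167/2.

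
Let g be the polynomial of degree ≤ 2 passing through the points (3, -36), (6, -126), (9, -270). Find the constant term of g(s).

Write g(s) = as^2 + bs + c. Substituting each data point gives a linear system:
  9a + 3b + c = -36
  36a + 6b + c = -126
  81a + 9b + c = -270
Solving the system yields a = -3, b = -3, c = 0.
So g(s) = -3s² - 3s.
The constant term is 0.

0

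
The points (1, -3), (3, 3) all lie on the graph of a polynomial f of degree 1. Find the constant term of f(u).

-6

Write f(u) = au + b. Substituting each data point gives a linear system:
  a + b = -3
  3a + b = 3
Solving the system yields a = 3, b = -6.
So f(u) = 3u - 6.
The constant term is -6.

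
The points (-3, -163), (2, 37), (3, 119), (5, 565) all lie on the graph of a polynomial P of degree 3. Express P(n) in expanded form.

P(n) = 5n^3 - 3n^2 + 2n + 5

Write P(n) = an^3 + bn^2 + cn + d. Substituting each data point gives a linear system:
  -27a + 9b - 3c + d = -163
  8a + 4b + 2c + d = 37
  27a + 9b + 3c + d = 119
  125a + 25b + 5c + d = 565
Solving the system yields a = 5, b = -3, c = 2, d = 5.
So P(n) = 5n^3 - 3n^2 + 2n + 5.
Check: P(2) = 37. ✓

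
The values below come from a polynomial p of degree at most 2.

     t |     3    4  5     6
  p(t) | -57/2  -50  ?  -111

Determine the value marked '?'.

-155/2

The 3 known points determine the degree-2 polynomial uniquely.
Write p(t) = at^2 + bt + c. Substituting each data point gives a linear system:
  9a + 3b + c = -57/2
  16a + 4b + c = -50
  36a + 6b + c = -111
Solving the system yields a = -3, b = -1/2, c = 0.
So p(t) = -3t^2 - (1/2)t.
Then p(5) = -155/2.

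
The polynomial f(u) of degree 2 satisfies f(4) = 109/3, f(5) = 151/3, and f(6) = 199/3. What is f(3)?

73/3

Forward differences of the values at u = 4, 5, 6:
  f  : 109/3  151/3  199/3
  Δ  : 14  16
  Δ^2: 2
The second differences are constant, confirming degree 2.
Interpolating (Newton forward form) and evaluating at u = 3 gives f(3) = 73/3.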